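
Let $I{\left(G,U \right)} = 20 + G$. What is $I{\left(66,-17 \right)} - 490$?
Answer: $-404$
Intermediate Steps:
$I{\left(66,-17 \right)} - 490 = \left(20 + 66\right) - 490 = 86 - 490 = -404$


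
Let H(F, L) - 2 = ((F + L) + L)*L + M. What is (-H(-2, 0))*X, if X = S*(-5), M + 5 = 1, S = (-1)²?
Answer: -10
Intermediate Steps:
S = 1
M = -4 (M = -5 + 1 = -4)
H(F, L) = -2 + L*(F + 2*L) (H(F, L) = 2 + (((F + L) + L)*L - 4) = 2 + ((F + 2*L)*L - 4) = 2 + (L*(F + 2*L) - 4) = 2 + (-4 + L*(F + 2*L)) = -2 + L*(F + 2*L))
X = -5 (X = 1*(-5) = -5)
(-H(-2, 0))*X = -(-2 + 2*0² - 2*0)*(-5) = -(-2 + 2*0 + 0)*(-5) = -(-2 + 0 + 0)*(-5) = -1*(-2)*(-5) = 2*(-5) = -10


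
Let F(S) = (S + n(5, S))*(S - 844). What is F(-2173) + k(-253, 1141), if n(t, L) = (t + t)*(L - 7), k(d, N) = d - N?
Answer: 72325147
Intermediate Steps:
n(t, L) = 2*t*(-7 + L) (n(t, L) = (2*t)*(-7 + L) = 2*t*(-7 + L))
F(S) = (-844 + S)*(-70 + 11*S) (F(S) = (S + 2*5*(-7 + S))*(S - 844) = (S + (-70 + 10*S))*(-844 + S) = (-70 + 11*S)*(-844 + S) = (-844 + S)*(-70 + 11*S))
F(-2173) + k(-253, 1141) = (59080 - 9354*(-2173) + 11*(-2173)²) + (-253 - 1*1141) = (59080 + 20326242 + 11*4721929) + (-253 - 1141) = (59080 + 20326242 + 51941219) - 1394 = 72326541 - 1394 = 72325147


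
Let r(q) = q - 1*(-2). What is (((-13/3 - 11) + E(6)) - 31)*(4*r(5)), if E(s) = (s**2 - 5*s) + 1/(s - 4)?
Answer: -3346/3 ≈ -1115.3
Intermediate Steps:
E(s) = s**2 + 1/(-4 + s) - 5*s (E(s) = (s**2 - 5*s) + 1/(-4 + s) = s**2 + 1/(-4 + s) - 5*s)
r(q) = 2 + q (r(q) = q + 2 = 2 + q)
(((-13/3 - 11) + E(6)) - 31)*(4*r(5)) = (((-13/3 - 11) + (1 + 6**3 - 9*6**2 + 20*6)/(-4 + 6)) - 31)*(4*(2 + 5)) = (((-13*1/3 - 11) + (1 + 216 - 9*36 + 120)/2) - 31)*(4*7) = (((-13/3 - 11) + (1 + 216 - 324 + 120)/2) - 31)*28 = ((-46/3 + (1/2)*13) - 31)*28 = ((-46/3 + 13/2) - 31)*28 = (-53/6 - 31)*28 = -239/6*28 = -3346/3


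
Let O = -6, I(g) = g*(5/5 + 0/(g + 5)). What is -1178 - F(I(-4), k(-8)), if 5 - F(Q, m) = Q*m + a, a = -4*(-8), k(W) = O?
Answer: -1127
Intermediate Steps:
I(g) = g (I(g) = g*(5*(⅕) + 0/(5 + g)) = g*(1 + 0) = g*1 = g)
k(W) = -6
a = 32
F(Q, m) = -27 - Q*m (F(Q, m) = 5 - (Q*m + 32) = 5 - (32 + Q*m) = 5 + (-32 - Q*m) = -27 - Q*m)
-1178 - F(I(-4), k(-8)) = -1178 - (-27 - 1*(-4)*(-6)) = -1178 - (-27 - 24) = -1178 - 1*(-51) = -1178 + 51 = -1127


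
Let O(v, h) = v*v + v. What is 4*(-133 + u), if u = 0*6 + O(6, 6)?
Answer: -364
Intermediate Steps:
O(v, h) = v + v² (O(v, h) = v² + v = v + v²)
u = 42 (u = 0*6 + 6*(1 + 6) = 0 + 6*7 = 0 + 42 = 42)
4*(-133 + u) = 4*(-133 + 42) = 4*(-91) = -364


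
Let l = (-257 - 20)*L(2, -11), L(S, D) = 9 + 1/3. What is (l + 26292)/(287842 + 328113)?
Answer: 14224/369573 ≈ 0.038488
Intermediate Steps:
L(S, D) = 28/3 (L(S, D) = 9 + 1*(⅓) = 9 + ⅓ = 28/3)
l = -7756/3 (l = (-257 - 20)*(28/3) = -277*28/3 = -7756/3 ≈ -2585.3)
(l + 26292)/(287842 + 328113) = (-7756/3 + 26292)/(287842 + 328113) = (71120/3)/615955 = (71120/3)*(1/615955) = 14224/369573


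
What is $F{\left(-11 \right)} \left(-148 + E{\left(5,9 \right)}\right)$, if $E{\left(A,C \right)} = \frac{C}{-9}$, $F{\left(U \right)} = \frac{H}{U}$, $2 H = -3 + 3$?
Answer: $0$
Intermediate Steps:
$H = 0$ ($H = \frac{-3 + 3}{2} = \frac{1}{2} \cdot 0 = 0$)
$F{\left(U \right)} = 0$ ($F{\left(U \right)} = \frac{0}{U} = 0$)
$E{\left(A,C \right)} = - \frac{C}{9}$ ($E{\left(A,C \right)} = C \left(- \frac{1}{9}\right) = - \frac{C}{9}$)
$F{\left(-11 \right)} \left(-148 + E{\left(5,9 \right)}\right) = 0 \left(-148 - 1\right) = 0 \left(-149\right) = 0$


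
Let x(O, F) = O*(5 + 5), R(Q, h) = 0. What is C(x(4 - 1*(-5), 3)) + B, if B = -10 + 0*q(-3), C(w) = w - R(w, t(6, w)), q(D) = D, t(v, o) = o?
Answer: 80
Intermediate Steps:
x(O, F) = 10*O (x(O, F) = O*10 = 10*O)
C(w) = w (C(w) = w - 1*0 = w + 0 = w)
B = -10 (B = -10 + 0*(-3) = -10 + 0 = -10)
C(x(4 - 1*(-5), 3)) + B = 10*(4 - 1*(-5)) - 10 = 10*(4 + 5) - 10 = 10*9 - 10 = 90 - 10 = 80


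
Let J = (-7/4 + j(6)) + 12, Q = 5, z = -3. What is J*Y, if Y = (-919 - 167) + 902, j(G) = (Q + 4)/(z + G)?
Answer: -2438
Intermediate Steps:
j(G) = 9/(-3 + G) (j(G) = (5 + 4)/(-3 + G) = 9/(-3 + G))
J = 53/4 (J = (-7/4 + 9/(-3 + 6)) + 12 = (-7*¼ + 9/3) + 12 = (-7/4 + 9*(⅓)) + 12 = (-7/4 + 3) + 12 = 5/4 + 12 = 53/4 ≈ 13.250)
Y = -184 (Y = -1086 + 902 = -184)
J*Y = (53/4)*(-184) = -2438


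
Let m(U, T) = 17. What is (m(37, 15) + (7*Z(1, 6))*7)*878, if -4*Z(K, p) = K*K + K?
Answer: -6585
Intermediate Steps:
Z(K, p) = -K/4 - K**2/4 (Z(K, p) = -(K*K + K)/4 = -(K**2 + K)/4 = -(K + K**2)/4 = -K/4 - K**2/4)
(m(37, 15) + (7*Z(1, 6))*7)*878 = (17 + (7*(-1/4*1*(1 + 1)))*7)*878 = (17 + (7*(-1/4*1*2))*7)*878 = (17 + (7*(-1/2))*7)*878 = (17 - 7/2*7)*878 = (17 - 49/2)*878 = -15/2*878 = -6585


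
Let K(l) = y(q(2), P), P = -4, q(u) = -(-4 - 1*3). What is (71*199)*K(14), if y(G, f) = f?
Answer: -56516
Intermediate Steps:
q(u) = 7 (q(u) = -(-4 - 3) = -1*(-7) = 7)
K(l) = -4
(71*199)*K(14) = (71*199)*(-4) = 14129*(-4) = -56516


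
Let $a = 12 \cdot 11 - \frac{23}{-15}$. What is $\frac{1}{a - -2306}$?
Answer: $\frac{15}{36593} \approx 0.00040991$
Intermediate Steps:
$a = \frac{2003}{15}$ ($a = 132 - - \frac{23}{15} = 132 + \frac{23}{15} = \frac{2003}{15} \approx 133.53$)
$\frac{1}{a - -2306} = \frac{1}{\frac{2003}{15} - -2306} = \frac{1}{\frac{2003}{15} + \left(-1418 + 3724\right)} = \frac{1}{\frac{2003}{15} + 2306} = \frac{1}{\frac{36593}{15}} = \frac{15}{36593}$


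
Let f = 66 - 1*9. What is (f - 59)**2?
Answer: 4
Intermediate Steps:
f = 57 (f = 66 - 9 = 57)
(f - 59)**2 = (57 - 59)**2 = (-2)**2 = 4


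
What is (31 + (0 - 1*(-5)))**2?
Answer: 1296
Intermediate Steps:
(31 + (0 - 1*(-5)))**2 = (31 + (0 + 5))**2 = (31 + 5)**2 = 36**2 = 1296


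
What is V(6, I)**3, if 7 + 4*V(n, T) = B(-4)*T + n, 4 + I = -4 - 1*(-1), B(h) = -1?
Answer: 27/8 ≈ 3.3750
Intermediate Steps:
I = -7 (I = -4 + (-4 - 1*(-1)) = -4 + (-4 + 1) = -4 - 3 = -7)
V(n, T) = -7/4 - T/4 + n/4 (V(n, T) = -7/4 + (-T + n)/4 = -7/4 + (n - T)/4 = -7/4 + (-T/4 + n/4) = -7/4 - T/4 + n/4)
V(6, I)**3 = (-7/4 - 1/4*(-7) + (1/4)*6)**3 = (-7/4 + 7/4 + 3/2)**3 = (3/2)**3 = 27/8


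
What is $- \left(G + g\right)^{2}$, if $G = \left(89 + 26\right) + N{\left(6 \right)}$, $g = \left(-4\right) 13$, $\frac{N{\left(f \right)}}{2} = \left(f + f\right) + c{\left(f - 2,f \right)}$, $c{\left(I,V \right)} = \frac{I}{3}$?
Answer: $- \frac{72361}{9} \approx -8040.1$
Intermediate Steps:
$c{\left(I,V \right)} = \frac{I}{3}$ ($c{\left(I,V \right)} = I \frac{1}{3} = \frac{I}{3}$)
$N{\left(f \right)} = - \frac{4}{3} + \frac{14 f}{3}$ ($N{\left(f \right)} = 2 \left(\left(f + f\right) + \frac{f - 2}{3}\right) = 2 \left(2 f + \frac{-2 + f}{3}\right) = 2 \left(2 f + \left(- \frac{2}{3} + \frac{f}{3}\right)\right) = 2 \left(- \frac{2}{3} + \frac{7 f}{3}\right) = - \frac{4}{3} + \frac{14 f}{3}$)
$g = -52$
$G = \frac{425}{3}$ ($G = \left(89 + 26\right) + \left(- \frac{4}{3} + \frac{14}{3} \cdot 6\right) = 115 + \left(- \frac{4}{3} + 28\right) = 115 + \frac{80}{3} = \frac{425}{3} \approx 141.67$)
$- \left(G + g\right)^{2} = - \left(\frac{425}{3} - 52\right)^{2} = - \left(\frac{269}{3}\right)^{2} = \left(-1\right) \frac{72361}{9} = - \frac{72361}{9}$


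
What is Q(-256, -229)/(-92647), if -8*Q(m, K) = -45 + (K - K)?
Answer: -45/741176 ≈ -6.0714e-5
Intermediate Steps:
Q(m, K) = 45/8 (Q(m, K) = -(-45 + (K - K))/8 = -(-45 + 0)/8 = -⅛*(-45) = 45/8)
Q(-256, -229)/(-92647) = (45/8)/(-92647) = (45/8)*(-1/92647) = -45/741176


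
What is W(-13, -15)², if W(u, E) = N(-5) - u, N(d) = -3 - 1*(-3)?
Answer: 169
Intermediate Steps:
N(d) = 0 (N(d) = -3 + 3 = 0)
W(u, E) = -u (W(u, E) = 0 - u = -u)
W(-13, -15)² = (-1*(-13))² = 13² = 169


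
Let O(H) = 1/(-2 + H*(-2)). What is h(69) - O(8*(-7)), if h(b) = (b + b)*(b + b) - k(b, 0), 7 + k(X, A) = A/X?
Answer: 2095609/110 ≈ 19051.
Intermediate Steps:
O(H) = 1/(-2 - 2*H)
k(X, A) = -7 + A/X
h(b) = 7 + 4*b**2 (h(b) = (b + b)*(b + b) - (-7 + 0/b) = (2*b)*(2*b) - (-7 + 0) = 4*b**2 - 1*(-7) = 4*b**2 + 7 = 7 + 4*b**2)
h(69) - O(8*(-7)) = (7 + 4*69**2) - (-1)/(2 + 2*(8*(-7))) = (7 + 4*4761) - (-1)/(2 + 2*(-56)) = (7 + 19044) - (-1)/(2 - 112) = 19051 - (-1)/(-110) = 19051 - (-1)*(-1)/110 = 19051 - 1*1/110 = 19051 - 1/110 = 2095609/110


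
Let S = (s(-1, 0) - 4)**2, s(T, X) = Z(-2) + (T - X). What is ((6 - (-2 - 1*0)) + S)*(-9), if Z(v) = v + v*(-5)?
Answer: -153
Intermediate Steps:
Z(v) = -4*v (Z(v) = v - 5*v = -4*v)
s(T, X) = 8 + T - X (s(T, X) = -4*(-2) + (T - X) = 8 + (T - X) = 8 + T - X)
S = 9 (S = ((8 - 1 - 1*0) - 4)**2 = ((8 - 1 + 0) - 4)**2 = (7 - 4)**2 = 3**2 = 9)
((6 - (-2 - 1*0)) + S)*(-9) = ((6 - (-2 - 1*0)) + 9)*(-9) = ((6 - (-2 + 0)) + 9)*(-9) = ((6 - 1*(-2)) + 9)*(-9) = ((6 + 2) + 9)*(-9) = (8 + 9)*(-9) = 17*(-9) = -153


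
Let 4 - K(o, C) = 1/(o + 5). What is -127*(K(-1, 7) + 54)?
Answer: -29337/4 ≈ -7334.3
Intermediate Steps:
K(o, C) = 4 - 1/(5 + o) (K(o, C) = 4 - 1/(o + 5) = 4 - 1/(5 + o))
-127*(K(-1, 7) + 54) = -127*((19 + 4*(-1))/(5 - 1) + 54) = -127*((19 - 4)/4 + 54) = -127*((1/4)*15 + 54) = -127*(15/4 + 54) = -127*231/4 = -29337/4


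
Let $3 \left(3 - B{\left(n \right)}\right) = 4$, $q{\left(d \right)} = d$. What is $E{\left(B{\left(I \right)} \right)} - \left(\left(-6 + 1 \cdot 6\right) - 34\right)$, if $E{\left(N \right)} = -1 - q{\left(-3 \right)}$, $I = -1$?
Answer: $36$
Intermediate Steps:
$B{\left(n \right)} = \frac{5}{3}$ ($B{\left(n \right)} = 3 - \frac{4}{3} = \frac{5}{3}$)
$E{\left(N \right)} = 2$ ($E{\left(N \right)} = -1 - -3 = -1 + 3 = 2$)
$E{\left(B{\left(I \right)} \right)} - \left(\left(-6 + 1 \cdot 6\right) - 34\right) = 2 - \left(\left(-6 + 1 \cdot 6\right) - 34\right) = 2 - \left(\left(-6 + 6\right) - 34\right) = 2 - \left(0 - 34\right) = 2 - -34 = 2 + 34 = 36$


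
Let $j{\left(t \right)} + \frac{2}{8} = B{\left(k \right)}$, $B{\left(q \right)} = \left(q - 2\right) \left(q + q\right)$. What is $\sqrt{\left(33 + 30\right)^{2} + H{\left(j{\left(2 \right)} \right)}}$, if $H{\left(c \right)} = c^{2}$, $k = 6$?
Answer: $\frac{\sqrt{99985}}{4} \approx 79.051$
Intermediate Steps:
$B{\left(q \right)} = 2 q \left(-2 + q\right)$ ($B{\left(q \right)} = \left(-2 + q\right) 2 q = 2 q \left(-2 + q\right)$)
$j{\left(t \right)} = \frac{191}{4}$ ($j{\left(t \right)} = - \frac{1}{4} + 2 \cdot 6 \left(-2 + 6\right) = - \frac{1}{4} + 2 \cdot 6 \cdot 4 = - \frac{1}{4} + 48 = \frac{191}{4}$)
$\sqrt{\left(33 + 30\right)^{2} + H{\left(j{\left(2 \right)} \right)}} = \sqrt{\left(33 + 30\right)^{2} + \left(\frac{191}{4}\right)^{2}} = \sqrt{63^{2} + \frac{36481}{16}} = \sqrt{3969 + \frac{36481}{16}} = \sqrt{\frac{99985}{16}} = \frac{\sqrt{99985}}{4}$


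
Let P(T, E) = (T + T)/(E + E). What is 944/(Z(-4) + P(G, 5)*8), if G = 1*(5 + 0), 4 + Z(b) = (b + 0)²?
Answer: 236/5 ≈ 47.200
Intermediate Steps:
Z(b) = -4 + b² (Z(b) = -4 + (b + 0)² = -4 + b²)
G = 5 (G = 1*5 = 5)
P(T, E) = T/E (P(T, E) = (2*T)/((2*E)) = (2*T)*(1/(2*E)) = T/E)
944/(Z(-4) + P(G, 5)*8) = 944/((-4 + (-4)²) + (5/5)*8) = 944/((-4 + 16) + (5*(⅕))*8) = 944/(12 + 1*8) = 944/(12 + 8) = 944/20 = 944*(1/20) = 236/5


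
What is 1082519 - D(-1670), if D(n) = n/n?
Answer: 1082518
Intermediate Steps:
D(n) = 1
1082519 - D(-1670) = 1082519 - 1*1 = 1082519 - 1 = 1082518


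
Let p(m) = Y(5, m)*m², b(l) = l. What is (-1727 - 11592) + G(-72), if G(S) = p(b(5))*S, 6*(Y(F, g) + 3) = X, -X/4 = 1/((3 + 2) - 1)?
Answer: -7619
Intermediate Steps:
X = -1 (X = -4/((3 + 2) - 1) = -4/(5 - 1) = -4/4 = -4*¼ = -1)
Y(F, g) = -19/6 (Y(F, g) = -3 + (⅙)*(-1) = -3 - ⅙ = -19/6)
p(m) = -19*m²/6
G(S) = -475*S/6 (G(S) = (-19/6*5²)*S = (-19/6*25)*S = -475*S/6)
(-1727 - 11592) + G(-72) = (-1727 - 11592) - 475/6*(-72) = -13319 + 5700 = -7619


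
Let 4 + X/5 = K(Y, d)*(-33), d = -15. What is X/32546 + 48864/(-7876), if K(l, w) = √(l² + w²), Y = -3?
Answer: -198810658/32041537 - 495*√26/32546 ≈ -6.2823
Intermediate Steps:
X = -20 - 495*√26 (X = -20 + 5*(√((-3)² + (-15)²)*(-33)) = -20 + 5*(√(9 + 225)*(-33)) = -20 + 5*(√234*(-33)) = -20 + 5*((3*√26)*(-33)) = -20 + 5*(-99*√26) = -20 - 495*√26 ≈ -2544.0)
X/32546 + 48864/(-7876) = (-20 - 495*√26)/32546 + 48864/(-7876) = (-20 - 495*√26)*(1/32546) + 48864*(-1/7876) = (-10/16273 - 495*√26/32546) - 12216/1969 = -198810658/32041537 - 495*√26/32546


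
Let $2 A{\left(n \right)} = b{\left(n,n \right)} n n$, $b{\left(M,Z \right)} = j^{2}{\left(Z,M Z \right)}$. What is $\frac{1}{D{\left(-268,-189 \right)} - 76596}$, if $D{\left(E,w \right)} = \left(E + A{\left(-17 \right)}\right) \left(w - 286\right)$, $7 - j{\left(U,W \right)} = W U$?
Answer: $- \frac{1}{1661466729296} \approx -6.0188 \cdot 10^{-13}$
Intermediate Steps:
$j{\left(U,W \right)} = 7 - U W$ ($j{\left(U,W \right)} = 7 - W U = 7 - U W$)
$b{\left(M,Z \right)} = \left(7 - M Z^{2}\right)^{2}$ ($b{\left(M,Z \right)} = \left(7 - Z M Z\right)^{2} = \left(7 - M Z^{2}\right)^{2}$)
$A{\left(n \right)} = \frac{n^{2} \left(-7 + n^{3}\right)^{2}}{2}$ ($A{\left(n \right)} = \frac{\left(-7 + n n^{2}\right)^{2} n n}{2} = \frac{\left(-7 + n^{3}\right)^{2} n n}{2} = \frac{n \left(-7 + n^{3}\right)^{2} n}{2} = \frac{n^{2} \left(-7 + n^{3}\right)^{2}}{2}$)
$D{\left(E,w \right)} = \left(-286 + w\right) \left(3497824800 + E\right)$ ($D{\left(E,w \right)} = \left(E + \frac{\left(-17\right)^{2} \left(-7 + \left(-17\right)^{3}\right)^{2}}{2}\right) \left(w - 286\right) = \left(E + \frac{1}{2} \cdot 289 \left(-7 - 4913\right)^{2}\right) \left(-286 + w\right) = \left(E + \frac{1}{2} \cdot 289 \left(-4920\right)^{2}\right) \left(-286 + w\right) = \left(E + \frac{1}{2} \cdot 289 \cdot 24206400\right) \left(-286 + w\right) = \left(E + 3497824800\right) \left(-286 + w\right) = \left(3497824800 + E\right) \left(-286 + w\right) = \left(-286 + w\right) \left(3497824800 + E\right)$)
$\frac{1}{D{\left(-268,-189 \right)} - 76596} = \frac{1}{\left(-1000377892800 - -76648 + 3497824800 \left(-189\right) - -50652\right) - 76596} = \frac{1}{\left(-1000377892800 + 76648 - 661088887200 + 50652\right) - 76596} = \frac{1}{-1661466652700 - 76596} = \frac{1}{-1661466729296} = - \frac{1}{1661466729296}$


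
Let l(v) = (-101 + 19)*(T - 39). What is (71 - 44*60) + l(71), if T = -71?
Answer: 6451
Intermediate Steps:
l(v) = 9020 (l(v) = (-101 + 19)*(-71 - 39) = -82*(-110) = 9020)
(71 - 44*60) + l(71) = (71 - 44*60) + 9020 = (71 - 2640) + 9020 = -2569 + 9020 = 6451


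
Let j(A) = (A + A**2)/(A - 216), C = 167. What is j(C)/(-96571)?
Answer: 4008/675997 ≈ 0.0059290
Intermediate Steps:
j(A) = (A + A**2)/(-216 + A)
j(C)/(-96571) = (167*(1 + 167)/(-216 + 167))/(-96571) = (167*168/(-49))*(-1/96571) = (167*(-1/49)*168)*(-1/96571) = -4008/7*(-1/96571) = 4008/675997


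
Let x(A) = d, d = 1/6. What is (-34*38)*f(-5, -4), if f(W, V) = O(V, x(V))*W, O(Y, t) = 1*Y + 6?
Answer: 12920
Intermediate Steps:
d = 1/6 ≈ 0.16667
x(A) = 1/6
O(Y, t) = 6 + Y (O(Y, t) = Y + 6 = 6 + Y)
f(W, V) = W*(6 + V) (f(W, V) = (6 + V)*W = W*(6 + V))
(-34*38)*f(-5, -4) = (-34*38)*(-5*(6 - 4)) = -(-6460)*2 = -1292*(-10) = 12920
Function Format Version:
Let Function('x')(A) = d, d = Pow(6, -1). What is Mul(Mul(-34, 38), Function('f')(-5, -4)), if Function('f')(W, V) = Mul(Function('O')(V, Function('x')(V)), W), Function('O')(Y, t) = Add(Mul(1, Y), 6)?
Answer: 12920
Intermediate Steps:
d = Rational(1, 6) ≈ 0.16667
Function('x')(A) = Rational(1, 6)
Function('O')(Y, t) = Add(6, Y) (Function('O')(Y, t) = Add(Y, 6) = Add(6, Y))
Function('f')(W, V) = Mul(W, Add(6, V)) (Function('f')(W, V) = Mul(Add(6, V), W) = Mul(W, Add(6, V)))
Mul(Mul(-34, 38), Function('f')(-5, -4)) = Mul(Mul(-34, 38), Mul(-5, Add(6, -4))) = Mul(-1292, Mul(-5, 2)) = Mul(-1292, -10) = 12920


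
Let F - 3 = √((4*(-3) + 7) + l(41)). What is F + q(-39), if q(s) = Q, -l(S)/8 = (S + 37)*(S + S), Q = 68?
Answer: 71 + I*√51173 ≈ 71.0 + 226.21*I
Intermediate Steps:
l(S) = -16*S*(37 + S) (l(S) = -8*(S + 37)*(S + S) = -8*(37 + S)*2*S = -16*S*(37 + S))
q(s) = 68
F = 3 + I*√51173 (F = 3 + √((4*(-3) + 7) - 16*41*(37 + 41)) = 3 + √((-12 + 7) - 16*41*78) = 3 + √(-5 - 51168) = 3 + √(-51173) = 3 + I*√51173 ≈ 3.0 + 226.21*I)
F + q(-39) = (3 + I*√51173) + 68 = 71 + I*√51173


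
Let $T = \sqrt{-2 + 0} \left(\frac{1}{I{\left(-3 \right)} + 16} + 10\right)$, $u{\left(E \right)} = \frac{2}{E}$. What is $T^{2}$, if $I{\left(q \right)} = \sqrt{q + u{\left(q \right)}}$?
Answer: $\frac{2 \left(- 3220 \sqrt{33} + 76663 i\right)}{- 757 i + 32 \sqrt{33}} \approx -202.47 + 0.29679 i$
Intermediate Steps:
$I{\left(q \right)} = \sqrt{q + \frac{2}{q}}$
$T = i \sqrt{2} \left(10 + \frac{1}{16 + \frac{i \sqrt{33}}{3}}\right)$ ($T = \sqrt{-2 + 0} \left(\frac{1}{\sqrt{-3 + \frac{2}{-3}} + 16} + 10\right) = \sqrt{-2} \left(\frac{1}{\sqrt{-3 + 2 \left(- \frac{1}{3}\right)} + 16} + 10\right) = i \sqrt{2} \left(\frac{1}{\sqrt{-3 - \frac{2}{3}} + 16} + 10\right) = i \sqrt{2} \left(\frac{1}{\sqrt{- \frac{11}{3}} + 16} + 10\right) = i \sqrt{2} \left(\frac{1}{\frac{i \sqrt{33}}{3} + 16} + 10\right) = i \sqrt{2} \left(\frac{1}{16 + \frac{i \sqrt{33}}{3}} + 10\right) = i \sqrt{2} \left(10 + \frac{1}{16 + \frac{i \sqrt{33}}{3}}\right) \approx 0.010429 + 14.229 i$)
$T^{2} = \left(\frac{483 \sqrt{2} + 10 i \sqrt{66}}{\sqrt{33} - 48 i}\right)^{2} = \frac{\left(483 \sqrt{2} + 10 i \sqrt{66}\right)^{2}}{\left(\sqrt{33} - 48 i\right)^{2}}$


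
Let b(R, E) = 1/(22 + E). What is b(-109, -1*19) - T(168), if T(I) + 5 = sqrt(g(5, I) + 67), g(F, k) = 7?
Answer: 16/3 - sqrt(74) ≈ -3.2690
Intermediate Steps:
T(I) = -5 + sqrt(74) (T(I) = -5 + sqrt(7 + 67) = -5 + sqrt(74))
b(-109, -1*19) - T(168) = 1/(22 - 1*19) - (-5 + sqrt(74)) = 1/(22 - 19) + (5 - sqrt(74)) = 1/3 + (5 - sqrt(74)) = 16/3 - sqrt(74)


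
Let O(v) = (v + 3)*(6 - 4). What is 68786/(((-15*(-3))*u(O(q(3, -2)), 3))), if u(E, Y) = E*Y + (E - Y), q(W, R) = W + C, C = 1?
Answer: 68786/2385 ≈ 28.841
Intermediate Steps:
q(W, R) = 1 + W (q(W, R) = W + 1 = 1 + W)
O(v) = 6 + 2*v (O(v) = (3 + v)*2 = 6 + 2*v)
u(E, Y) = E - Y + E*Y
68786/(((-15*(-3))*u(O(q(3, -2)), 3))) = 68786/(((-15*(-3))*((6 + 2*(1 + 3)) - 1*3 + (6 + 2*(1 + 3))*3))) = 68786/((45*((6 + 2*4) - 3 + (6 + 2*4)*3))) = 68786/((45*((6 + 8) - 3 + (6 + 8)*3))) = 68786/((45*(14 - 3 + 14*3))) = 68786/((45*(14 - 3 + 42))) = 68786/((45*53)) = 68786/2385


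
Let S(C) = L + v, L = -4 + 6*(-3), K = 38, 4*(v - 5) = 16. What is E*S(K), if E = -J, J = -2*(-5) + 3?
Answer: 169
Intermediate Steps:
v = 9 (v = 5 + (¼)*16 = 5 + 4 = 9)
L = -22 (L = -4 - 18 = -22)
J = 13 (J = 10 + 3 = 13)
E = -13 (E = -1*13 = -13)
S(C) = -13 (S(C) = -22 + 9 = -13)
E*S(K) = -13*(-13) = 169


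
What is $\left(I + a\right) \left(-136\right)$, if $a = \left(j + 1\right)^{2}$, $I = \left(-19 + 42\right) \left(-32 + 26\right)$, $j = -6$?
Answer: $15368$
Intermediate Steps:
$I = -138$ ($I = 23 \left(-6\right) = -138$)
$a = 25$ ($a = \left(-6 + 1\right)^{2} = \left(-5\right)^{2} = 25$)
$\left(I + a\right) \left(-136\right) = \left(-138 + 25\right) \left(-136\right) = \left(-113\right) \left(-136\right) = 15368$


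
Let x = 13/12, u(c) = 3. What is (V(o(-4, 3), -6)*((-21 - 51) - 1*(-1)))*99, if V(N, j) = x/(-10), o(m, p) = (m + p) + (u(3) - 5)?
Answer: 30459/40 ≈ 761.47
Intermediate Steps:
x = 13/12 (x = 13*(1/12) = 13/12 ≈ 1.0833)
o(m, p) = -2 + m + p (o(m, p) = (m + p) + (3 - 5) = (m + p) - 2 = -2 + m + p)
V(N, j) = -13/120 (V(N, j) = (13/12)/(-10) = (13/12)*(-⅒) = -13/120)
(V(o(-4, 3), -6)*((-21 - 51) - 1*(-1)))*99 = -13*((-21 - 51) - 1*(-1))/120*99 = -13*(-72 + 1)/120*99 = -13/120*(-71)*99 = (923/120)*99 = 30459/40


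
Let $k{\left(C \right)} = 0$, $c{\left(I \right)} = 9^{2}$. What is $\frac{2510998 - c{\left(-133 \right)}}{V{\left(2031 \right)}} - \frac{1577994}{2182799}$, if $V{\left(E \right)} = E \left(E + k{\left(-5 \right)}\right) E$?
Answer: $- \frac{13214630664306571}{18287044274799009} \approx -0.72262$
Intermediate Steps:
$c{\left(I \right)} = 81$
$V{\left(E \right)} = E^{3}$ ($V{\left(E \right)} = E \left(E + 0\right) E = E E E = E E^{2} = E^{3}$)
$\frac{2510998 - c{\left(-133 \right)}}{V{\left(2031 \right)}} - \frac{1577994}{2182799} = \frac{2510998 - 81}{2031^{3}} - \frac{1577994}{2182799} = \frac{2510998 - 81}{8377795791} - \frac{1577994}{2182799} = 2510917 \cdot \frac{1}{8377795791} - \frac{1577994}{2182799} = \frac{2510917}{8377795791} - \frac{1577994}{2182799} = - \frac{13214630664306571}{18287044274799009}$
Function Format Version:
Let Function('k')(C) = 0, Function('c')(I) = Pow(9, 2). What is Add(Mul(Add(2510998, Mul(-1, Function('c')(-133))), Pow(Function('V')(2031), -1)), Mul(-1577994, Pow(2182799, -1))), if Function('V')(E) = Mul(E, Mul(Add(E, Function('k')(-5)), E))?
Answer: Rational(-13214630664306571, 18287044274799009) ≈ -0.72262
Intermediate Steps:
Function('c')(I) = 81
Function('V')(E) = Pow(E, 3) (Function('V')(E) = Mul(E, Mul(Add(E, 0), E)) = Mul(E, Mul(E, E)) = Mul(E, Pow(E, 2)) = Pow(E, 3))
Add(Mul(Add(2510998, Mul(-1, Function('c')(-133))), Pow(Function('V')(2031), -1)), Mul(-1577994, Pow(2182799, -1))) = Add(Mul(Add(2510998, Mul(-1, 81)), Pow(Pow(2031, 3), -1)), Mul(-1577994, Pow(2182799, -1))) = Add(Mul(Add(2510998, -81), Pow(8377795791, -1)), Mul(-1577994, Rational(1, 2182799))) = Add(Mul(2510917, Rational(1, 8377795791)), Rational(-1577994, 2182799)) = Add(Rational(2510917, 8377795791), Rational(-1577994, 2182799)) = Rational(-13214630664306571, 18287044274799009)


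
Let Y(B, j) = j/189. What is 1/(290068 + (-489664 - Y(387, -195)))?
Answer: -63/12574483 ≈ -5.0101e-6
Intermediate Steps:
Y(B, j) = j/189 (Y(B, j) = j*(1/189) = j/189)
1/(290068 + (-489664 - Y(387, -195))) = 1/(290068 + (-489664 - (-195)/189)) = 1/(290068 + (-489664 - 1*(-65/63))) = 1/(290068 + (-489664 + 65/63)) = 1/(290068 - 30848767/63) = 1/(-12574483/63) = -63/12574483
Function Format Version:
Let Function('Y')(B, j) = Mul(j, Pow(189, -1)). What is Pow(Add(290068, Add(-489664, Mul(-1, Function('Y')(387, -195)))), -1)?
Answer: Rational(-63, 12574483) ≈ -5.0101e-6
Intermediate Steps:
Function('Y')(B, j) = Mul(Rational(1, 189), j) (Function('Y')(B, j) = Mul(j, Rational(1, 189)) = Mul(Rational(1, 189), j))
Pow(Add(290068, Add(-489664, Mul(-1, Function('Y')(387, -195)))), -1) = Pow(Add(290068, Add(-489664, Mul(-1, Mul(Rational(1, 189), -195)))), -1) = Pow(Add(290068, Add(-489664, Mul(-1, Rational(-65, 63)))), -1) = Pow(Add(290068, Add(-489664, Rational(65, 63))), -1) = Pow(Add(290068, Rational(-30848767, 63)), -1) = Pow(Rational(-12574483, 63), -1) = Rational(-63, 12574483)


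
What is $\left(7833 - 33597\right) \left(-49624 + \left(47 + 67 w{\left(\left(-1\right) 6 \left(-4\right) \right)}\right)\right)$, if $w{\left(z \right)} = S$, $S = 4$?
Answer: $1270397076$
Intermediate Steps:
$w{\left(z \right)} = 4$
$\left(7833 - 33597\right) \left(-49624 + \left(47 + 67 w{\left(\left(-1\right) 6 \left(-4\right) \right)}\right)\right) = \left(7833 - 33597\right) \left(-49624 + \left(47 + 67 \cdot 4\right)\right) = - 25764 \left(-49624 + \left(47 + 268\right)\right) = - 25764 \left(-49624 + 315\right) = \left(-25764\right) \left(-49309\right) = 1270397076$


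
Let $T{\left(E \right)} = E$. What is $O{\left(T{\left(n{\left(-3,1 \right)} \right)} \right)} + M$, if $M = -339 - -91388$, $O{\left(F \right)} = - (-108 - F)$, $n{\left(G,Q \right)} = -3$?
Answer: $91154$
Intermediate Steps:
$O{\left(F \right)} = 108 + F$
$M = 91049$ ($M = -339 + 91388 = 91049$)
$O{\left(T{\left(n{\left(-3,1 \right)} \right)} \right)} + M = \left(108 - 3\right) + 91049 = 105 + 91049 = 91154$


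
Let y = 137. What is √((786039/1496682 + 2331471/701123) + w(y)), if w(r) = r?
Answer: √17233102160971857274456254/349786057962 ≈ 11.868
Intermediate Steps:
√((786039/1496682 + 2331471/701123) + w(y)) = √((786039/1496682 + 2331471/701123) + 137) = √((786039*(1/1496682) + 2331471*(1/701123)) + 137) = √((262013/498894 + 2331471/701123) + 137) = √(1346860233673/349786057962 + 137) = √(49267550174467/349786057962) = √17233102160971857274456254/349786057962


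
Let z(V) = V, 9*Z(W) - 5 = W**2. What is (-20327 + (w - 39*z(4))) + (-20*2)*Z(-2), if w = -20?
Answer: -20543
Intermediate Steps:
Z(W) = 5/9 + W**2/9
(-20327 + (w - 39*z(4))) + (-20*2)*Z(-2) = (-20327 + (-20 - 39*4)) + (-20*2)*(5/9 + (1/9)*(-2)**2) = (-20327 + (-20 - 156)) - 40*(5/9 + (1/9)*4) = (-20327 - 176) - 40*(5/9 + 4/9) = -20503 - 40*1 = -20503 - 40 = -20543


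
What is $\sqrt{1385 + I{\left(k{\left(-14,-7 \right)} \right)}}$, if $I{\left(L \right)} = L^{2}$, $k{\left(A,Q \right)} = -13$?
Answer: $\sqrt{1554} \approx 39.421$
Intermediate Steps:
$\sqrt{1385 + I{\left(k{\left(-14,-7 \right)} \right)}} = \sqrt{1385 + \left(-13\right)^{2}} = \sqrt{1385 + 169} = \sqrt{1554}$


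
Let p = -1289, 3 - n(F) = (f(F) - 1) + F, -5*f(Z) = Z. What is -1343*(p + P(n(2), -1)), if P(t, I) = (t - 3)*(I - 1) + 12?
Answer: 8566997/5 ≈ 1.7134e+6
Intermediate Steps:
f(Z) = -Z/5
n(F) = 4 - 4*F/5 (n(F) = 3 - ((-F/5 - 1) + F) = 3 - ((-1 - F/5) + F) = 3 - (-1 + 4*F/5) = 3 + (1 - 4*F/5) = 4 - 4*F/5)
P(t, I) = 12 + (-1 + I)*(-3 + t) (P(t, I) = (-3 + t)*(-1 + I) + 12 = (-1 + I)*(-3 + t) + 12 = 12 + (-1 + I)*(-3 + t))
-1343*(p + P(n(2), -1)) = -1343*(-1289 + (15 - (4 - ⅘*2) - 3*(-1) - (4 - ⅘*2))) = -1343*(-1289 + (15 - (4 - 8/5) + 3 - (4 - 8/5))) = -1343*(-1289 + (15 - 1*12/5 + 3 - 1*12/5)) = -1343*(-1289 + (15 - 12/5 + 3 - 12/5)) = -1343*(-1289 + 66/5) = -1343*(-6379/5) = 8566997/5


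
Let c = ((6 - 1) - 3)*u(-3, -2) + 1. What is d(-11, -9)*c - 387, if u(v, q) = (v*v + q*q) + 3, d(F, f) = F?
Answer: -750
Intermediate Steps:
u(v, q) = 3 + q² + v² (u(v, q) = (v² + q²) + 3 = (q² + v²) + 3 = 3 + q² + v²)
c = 33 (c = ((6 - 1) - 3)*(3 + (-2)² + (-3)²) + 1 = (5 - 3)*(3 + 4 + 9) + 1 = 2*16 + 1 = 32 + 1 = 33)
d(-11, -9)*c - 387 = -11*33 - 387 = -363 - 387 = -750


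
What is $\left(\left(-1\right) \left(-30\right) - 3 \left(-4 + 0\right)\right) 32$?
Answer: $1344$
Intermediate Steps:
$\left(\left(-1\right) \left(-30\right) - 3 \left(-4 + 0\right)\right) 32 = \left(30 - -12\right) 32 = \left(30 + 12\right) 32 = 42 \cdot 32 = 1344$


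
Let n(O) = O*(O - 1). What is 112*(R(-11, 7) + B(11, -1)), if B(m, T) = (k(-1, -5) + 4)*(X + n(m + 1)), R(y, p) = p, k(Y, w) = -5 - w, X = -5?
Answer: 57680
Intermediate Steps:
n(O) = O*(-1 + O)
B(m, T) = -20 + 4*m*(1 + m) (B(m, T) = ((-5 - 1*(-5)) + 4)*(-5 + (m + 1)*(-1 + (m + 1))) = ((-5 + 5) + 4)*(-5 + (1 + m)*(-1 + (1 + m))) = (0 + 4)*(-5 + (1 + m)*m) = 4*(-5 + m*(1 + m)) = -20 + 4*m*(1 + m))
112*(R(-11, 7) + B(11, -1)) = 112*(7 + (-20 + 4*11*(1 + 11))) = 112*(7 + (-20 + 4*11*12)) = 112*(7 + (-20 + 528)) = 112*(7 + 508) = 112*515 = 57680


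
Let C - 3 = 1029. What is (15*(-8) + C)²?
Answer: 831744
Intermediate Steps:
C = 1032 (C = 3 + 1029 = 1032)
(15*(-8) + C)² = (15*(-8) + 1032)² = (-120 + 1032)² = 912² = 831744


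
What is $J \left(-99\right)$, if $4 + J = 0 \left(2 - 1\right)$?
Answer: $396$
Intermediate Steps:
$J = -4$ ($J = -4 + 0 \left(2 - 1\right) = -4 + 0 \cdot 1 = -4 + 0 = -4$)
$J \left(-99\right) = \left(-4\right) \left(-99\right) = 396$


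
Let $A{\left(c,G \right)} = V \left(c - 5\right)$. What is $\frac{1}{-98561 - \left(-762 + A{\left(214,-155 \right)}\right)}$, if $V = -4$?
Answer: $- \frac{1}{96963} \approx -1.0313 \cdot 10^{-5}$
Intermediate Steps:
$A{\left(c,G \right)} = 20 - 4 c$ ($A{\left(c,G \right)} = - 4 \left(c - 5\right) = - 4 \left(-5 + c\right) = 20 - 4 c$)
$\frac{1}{-98561 - \left(-762 + A{\left(214,-155 \right)}\right)} = \frac{1}{-98561 + \left(- (20 - 856) + 762\right)} = \frac{1}{-98561 + \left(\left(-1\right) \left(-836\right) + 762\right)} = \frac{1}{-98561 + \left(836 + 762\right)} = \frac{1}{-98561 + 1598} = \frac{1}{-96963} = - \frac{1}{96963}$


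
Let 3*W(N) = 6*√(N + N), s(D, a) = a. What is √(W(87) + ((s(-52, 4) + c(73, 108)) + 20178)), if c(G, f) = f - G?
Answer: √(20217 + 2*√174) ≈ 142.28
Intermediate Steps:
W(N) = 2*√2*√N (W(N) = (6*√(N + N))/3 = (6*√(2*N))/3 = (6*(√2*√N))/3 = (6*√2*√N)/3 = 2*√2*√N)
√(W(87) + ((s(-52, 4) + c(73, 108)) + 20178)) = √(2*√2*√87 + ((4 + (108 - 1*73)) + 20178)) = √(2*√174 + ((4 + (108 - 73)) + 20178)) = √(2*√174 + ((4 + 35) + 20178)) = √(2*√174 + (39 + 20178)) = √(2*√174 + 20217) = √(20217 + 2*√174)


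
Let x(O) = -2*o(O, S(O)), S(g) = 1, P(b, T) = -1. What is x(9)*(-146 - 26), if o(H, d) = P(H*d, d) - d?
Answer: -688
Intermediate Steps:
o(H, d) = -1 - d
x(O) = 4 (x(O) = -2*(-1 - 1*1) = -2*(-1 - 1) = -2*(-2) = 4)
x(9)*(-146 - 26) = 4*(-146 - 26) = 4*(-172) = -688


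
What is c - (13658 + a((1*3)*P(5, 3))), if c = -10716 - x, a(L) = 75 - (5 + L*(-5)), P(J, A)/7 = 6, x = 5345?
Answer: -30419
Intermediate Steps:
P(J, A) = 42 (P(J, A) = 7*6 = 42)
a(L) = 70 + 5*L (a(L) = 75 - (5 - 5*L) = 75 + (-5 + 5*L) = 70 + 5*L)
c = -16061 (c = -10716 - 1*5345 = -10716 - 5345 = -16061)
c - (13658 + a((1*3)*P(5, 3))) = -16061 - (13658 + (70 + 5*((1*3)*42))) = -16061 - (13658 + (70 + 5*(3*42))) = -16061 - (13658 + (70 + 5*126)) = -16061 - (13658 + (70 + 630)) = -16061 - (13658 + 700) = -16061 - 1*14358 = -16061 - 14358 = -30419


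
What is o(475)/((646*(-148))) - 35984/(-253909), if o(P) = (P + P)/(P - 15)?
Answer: 8328018903/58772824048 ≈ 0.14170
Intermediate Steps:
o(P) = 2*P/(-15 + P) (o(P) = (2*P)/(-15 + P) = 2*P/(-15 + P))
o(475)/((646*(-148))) - 35984/(-253909) = (2*475/(-15 + 475))/((646*(-148))) - 35984/(-253909) = (2*475/460)/(-95608) - 35984*(-1/253909) = (2*475*(1/460))*(-1/95608) + 35984/253909 = (95/46)*(-1/95608) + 35984/253909 = -5/231472 + 35984/253909 = 8328018903/58772824048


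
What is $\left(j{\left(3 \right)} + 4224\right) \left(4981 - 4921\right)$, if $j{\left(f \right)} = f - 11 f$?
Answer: $251640$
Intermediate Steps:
$j{\left(f \right)} = - 10 f$ ($j{\left(f \right)} = f - 11 f = - 10 f$)
$\left(j{\left(3 \right)} + 4224\right) \left(4981 - 4921\right) = \left(\left(-10\right) 3 + 4224\right) \left(4981 - 4921\right) = \left(-30 + 4224\right) 60 = 4194 \cdot 60 = 251640$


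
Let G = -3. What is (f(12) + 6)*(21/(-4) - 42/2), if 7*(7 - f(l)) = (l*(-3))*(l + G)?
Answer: -6225/4 ≈ -1556.3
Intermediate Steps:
f(l) = 7 + 3*l*(-3 + l)/7 (f(l) = 7 - l*(-3)*(l - 3)/7 = 7 - (-3*l)*(-3 + l)/7 = 7 - (-3)*l*(-3 + l)/7 = 7 + 3*l*(-3 + l)/7)
(f(12) + 6)*(21/(-4) - 42/2) = ((7 - 9/7*12 + (3/7)*12²) + 6)*(21/(-4) - 42/2) = ((7 - 108/7 + (3/7)*144) + 6)*(21*(-¼) - 42*½) = ((7 - 108/7 + 432/7) + 6)*(-21/4 - 21) = (373/7 + 6)*(-105/4) = (415/7)*(-105/4) = -6225/4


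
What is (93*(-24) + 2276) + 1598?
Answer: 1642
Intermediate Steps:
(93*(-24) + 2276) + 1598 = (-2232 + 2276) + 1598 = 44 + 1598 = 1642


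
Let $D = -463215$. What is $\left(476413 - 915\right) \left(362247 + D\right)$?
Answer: $-48010082064$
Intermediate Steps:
$\left(476413 - 915\right) \left(362247 + D\right) = \left(476413 - 915\right) \left(362247 - 463215\right) = 475498 \left(-100968\right) = -48010082064$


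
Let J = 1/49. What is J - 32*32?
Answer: -50175/49 ≈ -1024.0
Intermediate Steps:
J = 1/49 ≈ 0.020408
J - 32*32 = 1/49 - 32*32 = 1/49 - 1024 = -50175/49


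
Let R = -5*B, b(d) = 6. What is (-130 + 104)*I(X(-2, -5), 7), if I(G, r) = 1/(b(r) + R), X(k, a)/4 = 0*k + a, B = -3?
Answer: -26/21 ≈ -1.2381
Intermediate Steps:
X(k, a) = 4*a (X(k, a) = 4*(0*k + a) = 4*(0 + a) = 4*a)
R = 15 (R = -5*(-3) = 15)
I(G, r) = 1/21 (I(G, r) = 1/(6 + 15) = 1/21)
(-130 + 104)*I(X(-2, -5), 7) = (-130 + 104)*(1/21) = -26*1/21 = -26/21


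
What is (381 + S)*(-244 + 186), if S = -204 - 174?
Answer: -174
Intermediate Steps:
S = -378
(381 + S)*(-244 + 186) = (381 - 378)*(-244 + 186) = 3*(-58) = -174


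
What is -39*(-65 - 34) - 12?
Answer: 3849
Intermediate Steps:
-39*(-65 - 34) - 12 = -39*(-99) - 12 = 3861 - 12 = 3849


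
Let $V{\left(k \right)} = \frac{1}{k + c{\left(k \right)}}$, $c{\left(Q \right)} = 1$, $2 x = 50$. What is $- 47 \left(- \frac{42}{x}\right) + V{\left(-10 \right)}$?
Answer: $\frac{17741}{225} \approx 78.849$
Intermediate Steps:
$x = 25$ ($x = \frac{1}{2} \cdot 50 = 25$)
$V{\left(k \right)} = \frac{1}{1 + k}$ ($V{\left(k \right)} = \frac{1}{k + 1} = \frac{1}{1 + k}$)
$- 47 \left(- \frac{42}{x}\right) + V{\left(-10 \right)} = - 47 \left(- \frac{42}{25}\right) + \frac{1}{1 - 10} = - 47 \left(\left(-42\right) \frac{1}{25}\right) + \frac{1}{-9} = \left(-47\right) \left(- \frac{42}{25}\right) - \frac{1}{9} = \frac{1974}{25} - \frac{1}{9} = \frac{17741}{225}$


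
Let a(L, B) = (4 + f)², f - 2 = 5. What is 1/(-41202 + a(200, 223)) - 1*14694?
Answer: -603644215/41081 ≈ -14694.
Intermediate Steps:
f = 7 (f = 2 + 5 = 7)
a(L, B) = 121 (a(L, B) = (4 + 7)² = 11² = 121)
1/(-41202 + a(200, 223)) - 1*14694 = 1/(-41202 + 121) - 1*14694 = 1/(-41081) - 14694 = -1/41081 - 14694 = -603644215/41081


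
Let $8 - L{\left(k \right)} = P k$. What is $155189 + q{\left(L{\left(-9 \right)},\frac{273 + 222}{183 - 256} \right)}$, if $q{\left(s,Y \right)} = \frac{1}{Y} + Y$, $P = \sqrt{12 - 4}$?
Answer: $\frac{5607504161}{36135} \approx 1.5518 \cdot 10^{5}$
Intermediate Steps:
$P = 2 \sqrt{2}$ ($P = \sqrt{8} = 2 \sqrt{2} \approx 2.8284$)
$L{\left(k \right)} = 8 - 2 k \sqrt{2}$ ($L{\left(k \right)} = 8 - 2 \sqrt{2} k = 8 - 2 k \sqrt{2}$)
$q{\left(s,Y \right)} = Y + \frac{1}{Y}$
$155189 + q{\left(L{\left(-9 \right)},\frac{273 + 222}{183 - 256} \right)} = 155189 + \left(\frac{273 + 222}{183 - 256} + \frac{1}{\left(273 + 222\right) \frac{1}{183 - 256}}\right) = 155189 + \left(\frac{495}{-73} + \frac{1}{495 \frac{1}{-73}}\right) = 155189 + \left(495 \left(- \frac{1}{73}\right) + \frac{1}{495 \left(- \frac{1}{73}\right)}\right) = 155189 - \left(\frac{495}{73} - \frac{1}{- \frac{495}{73}}\right) = 155189 - \frac{250354}{36135} = \frac{5607504161}{36135}$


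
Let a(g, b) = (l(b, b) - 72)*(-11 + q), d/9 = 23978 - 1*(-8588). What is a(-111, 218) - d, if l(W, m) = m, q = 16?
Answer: -292364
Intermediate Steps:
d = 293094 (d = 9*(23978 - 1*(-8588)) = 9*(23978 + 8588) = 9*32566 = 293094)
a(g, b) = -360 + 5*b (a(g, b) = (b - 72)*(-11 + 16) = (-72 + b)*5 = -360 + 5*b)
a(-111, 218) - d = (-360 + 5*218) - 1*293094 = (-360 + 1090) - 293094 = 730 - 293094 = -292364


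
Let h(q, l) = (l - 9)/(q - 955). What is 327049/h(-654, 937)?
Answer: -526221841/928 ≈ -5.6705e+5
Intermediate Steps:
h(q, l) = (-9 + l)/(-955 + q)
327049/h(-654, 937) = 327049/(((-9 + 937)/(-955 - 654))) = 327049/((928/(-1609))) = 327049/((-1/1609*928)) = 327049/(-928/1609) = 327049*(-1609/928) = -526221841/928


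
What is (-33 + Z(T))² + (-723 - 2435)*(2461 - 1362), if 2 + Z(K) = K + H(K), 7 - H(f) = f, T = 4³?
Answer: -3469858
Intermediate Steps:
T = 64
H(f) = 7 - f
Z(K) = 5 (Z(K) = -2 + (K + (7 - K)) = -2 + 7 = 5)
(-33 + Z(T))² + (-723 - 2435)*(2461 - 1362) = (-33 + 5)² + (-723 - 2435)*(2461 - 1362) = (-28)² - 3158*1099 = 784 - 3470642 = -3469858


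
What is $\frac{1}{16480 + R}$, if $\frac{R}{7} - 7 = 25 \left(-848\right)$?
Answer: $- \frac{1}{131871} \approx -7.5832 \cdot 10^{-6}$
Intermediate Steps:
$R = -148351$ ($R = 49 + 7 \cdot 25 \left(-848\right) = 49 + 7 \left(-21200\right) = 49 - 148400 = -148351$)
$\frac{1}{16480 + R} = \frac{1}{16480 - 148351} = \frac{1}{-131871} = - \frac{1}{131871}$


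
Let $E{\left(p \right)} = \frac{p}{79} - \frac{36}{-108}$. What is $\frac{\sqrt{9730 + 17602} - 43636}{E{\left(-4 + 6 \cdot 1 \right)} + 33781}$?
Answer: $- \frac{5170866}{4003091} + \frac{237 \sqrt{6833}}{4003091} \approx -1.2868$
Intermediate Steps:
$E{\left(p \right)} = \frac{1}{3} + \frac{p}{79}$ ($E{\left(p \right)} = p \frac{1}{79} - - \frac{1}{3} = \frac{p}{79} + \frac{1}{3} = \frac{1}{3} + \frac{p}{79}$)
$\frac{\sqrt{9730 + 17602} - 43636}{E{\left(-4 + 6 \cdot 1 \right)} + 33781} = \frac{\sqrt{9730 + 17602} - 43636}{\left(\frac{1}{3} + \frac{-4 + 6 \cdot 1}{79}\right) + 33781} = \frac{\sqrt{27332} - 43636}{\left(\frac{1}{3} + \frac{-4 + 6}{79}\right) + 33781} = \frac{2 \sqrt{6833} - 43636}{\left(\frac{1}{3} + \frac{1}{79} \cdot 2\right) + 33781} = \frac{-43636 + 2 \sqrt{6833}}{\left(\frac{1}{3} + \frac{2}{79}\right) + 33781} = \frac{-43636 + 2 \sqrt{6833}}{\frac{85}{237} + 33781} = \frac{-43636 + 2 \sqrt{6833}}{\frac{8006182}{237}} = \left(-43636 + 2 \sqrt{6833}\right) \frac{237}{8006182} = - \frac{5170866}{4003091} + \frac{237 \sqrt{6833}}{4003091}$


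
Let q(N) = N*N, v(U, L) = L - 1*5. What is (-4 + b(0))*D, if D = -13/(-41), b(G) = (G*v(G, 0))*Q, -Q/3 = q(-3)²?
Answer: -52/41 ≈ -1.2683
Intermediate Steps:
v(U, L) = -5 + L (v(U, L) = L - 5 = -5 + L)
q(N) = N²
Q = -243 (Q = -3*((-3)²)² = -3*9² = -3*81 = -243)
b(G) = 1215*G (b(G) = (G*(-5 + 0))*(-243) = (G*(-5))*(-243) = -5*G*(-243) = 1215*G)
D = 13/41 (D = -13*(-1/41) = 13/41 ≈ 0.31707)
(-4 + b(0))*D = (-4 + 1215*0)*(13/41) = (-4 + 0)*(13/41) = -4*13/41 = -52/41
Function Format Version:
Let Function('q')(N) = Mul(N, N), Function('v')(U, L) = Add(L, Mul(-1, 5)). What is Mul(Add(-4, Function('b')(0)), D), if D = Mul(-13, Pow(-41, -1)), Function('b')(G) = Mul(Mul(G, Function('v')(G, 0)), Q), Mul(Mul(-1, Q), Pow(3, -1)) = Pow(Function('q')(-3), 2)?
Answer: Rational(-52, 41) ≈ -1.2683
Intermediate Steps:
Function('v')(U, L) = Add(-5, L) (Function('v')(U, L) = Add(L, -5) = Add(-5, L))
Function('q')(N) = Pow(N, 2)
Q = -243 (Q = Mul(-3, Pow(Pow(-3, 2), 2)) = Mul(-3, Pow(9, 2)) = Mul(-3, 81) = -243)
Function('b')(G) = Mul(1215, G) (Function('b')(G) = Mul(Mul(G, Add(-5, 0)), -243) = Mul(Mul(G, -5), -243) = Mul(Mul(-5, G), -243) = Mul(1215, G))
D = Rational(13, 41) (D = Mul(-13, Rational(-1, 41)) = Rational(13, 41) ≈ 0.31707)
Mul(Add(-4, Function('b')(0)), D) = Mul(Add(-4, Mul(1215, 0)), Rational(13, 41)) = Mul(Add(-4, 0), Rational(13, 41)) = Mul(-4, Rational(13, 41)) = Rational(-52, 41)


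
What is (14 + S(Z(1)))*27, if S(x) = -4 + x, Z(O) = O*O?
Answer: 297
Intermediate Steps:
Z(O) = O²
(14 + S(Z(1)))*27 = (14 + (-4 + 1²))*27 = (14 + (-4 + 1))*27 = (14 - 3)*27 = 11*27 = 297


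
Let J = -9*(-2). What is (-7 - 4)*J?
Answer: -198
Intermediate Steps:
J = 18
(-7 - 4)*J = (-7 - 4)*18 = -11*18 = -198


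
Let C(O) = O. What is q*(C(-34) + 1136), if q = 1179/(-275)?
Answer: -1299258/275 ≈ -4724.6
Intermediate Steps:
q = -1179/275 (q = 1179*(-1/275) = -1179/275 ≈ -4.2873)
q*(C(-34) + 1136) = -1179*(-34 + 1136)/275 = -1179/275*1102 = -1299258/275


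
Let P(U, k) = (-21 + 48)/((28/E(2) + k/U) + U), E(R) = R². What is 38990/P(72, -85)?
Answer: 109230485/972 ≈ 1.1238e+5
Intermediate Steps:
P(U, k) = 27/(7 + U + k/U) (P(U, k) = (-21 + 48)/((28/(2²) + k/U) + U) = 27/((28/4 + k/U) + U) = 27/((28*(¼) + k/U) + U) = 27/((7 + k/U) + U) = 27/(7 + U + k/U))
38990/P(72, -85) = 38990/((27*72/(-85 + 72² + 7*72))) = 38990/((27*72/(-85 + 5184 + 504))) = 38990/((27*72/5603)) = 38990/((27*72*(1/5603))) = 38990/(1944/5603) = 38990*(5603/1944) = 109230485/972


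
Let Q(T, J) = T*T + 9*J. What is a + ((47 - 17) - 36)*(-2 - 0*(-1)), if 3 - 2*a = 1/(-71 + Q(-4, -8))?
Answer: 1715/127 ≈ 13.504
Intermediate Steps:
Q(T, J) = T**2 + 9*J
a = 191/127 (a = 3/2 - 1/(2*(-71 + ((-4)**2 + 9*(-8)))) = 3/2 - 1/(2*(-71 + (16 - 72))) = 3/2 - 1/(2*(-71 - 56)) = 3/2 - 1/2/(-127) = 3/2 - 1/2*(-1/127) = 3/2 + 1/254 = 191/127 ≈ 1.5039)
a + ((47 - 17) - 36)*(-2 - 0*(-1)) = 191/127 + ((47 - 17) - 36)*(-2 - 0*(-1)) = 191/127 + (30 - 36)*(-2 - 5*0) = 191/127 - 6*(-2 + 0) = 191/127 - 6*(-2) = 191/127 + 12 = 1715/127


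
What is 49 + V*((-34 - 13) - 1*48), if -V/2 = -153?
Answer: -29021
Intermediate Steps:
V = 306 (V = -2*(-153) = 306)
49 + V*((-34 - 13) - 1*48) = 49 + 306*((-34 - 13) - 1*48) = 49 + 306*(-47 - 48) = 49 + 306*(-95) = 49 - 29070 = -29021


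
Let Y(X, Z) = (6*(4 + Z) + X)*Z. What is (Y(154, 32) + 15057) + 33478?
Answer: 60375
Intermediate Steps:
Y(X, Z) = Z*(24 + X + 6*Z) (Y(X, Z) = ((24 + 6*Z) + X)*Z = (24 + X + 6*Z)*Z = Z*(24 + X + 6*Z))
(Y(154, 32) + 15057) + 33478 = (32*(24 + 154 + 6*32) + 15057) + 33478 = (32*(24 + 154 + 192) + 15057) + 33478 = (32*370 + 15057) + 33478 = (11840 + 15057) + 33478 = 26897 + 33478 = 60375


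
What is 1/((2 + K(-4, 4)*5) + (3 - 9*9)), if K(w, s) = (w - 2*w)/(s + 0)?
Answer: -1/71 ≈ -0.014085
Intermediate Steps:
K(w, s) = -w/s (K(w, s) = (-w)/s = -w/s)
1/((2 + K(-4, 4)*5) + (3 - 9*9)) = 1/((2 - 1*(-4)/4*5) + (3 - 9*9)) = 1/((2 - 1*(-4)*¼*5) + (3 - 81)) = 1/((2 + 1*5) - 78) = 1/((2 + 5) - 78) = 1/(7 - 78) = 1/(-71) = -1/71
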